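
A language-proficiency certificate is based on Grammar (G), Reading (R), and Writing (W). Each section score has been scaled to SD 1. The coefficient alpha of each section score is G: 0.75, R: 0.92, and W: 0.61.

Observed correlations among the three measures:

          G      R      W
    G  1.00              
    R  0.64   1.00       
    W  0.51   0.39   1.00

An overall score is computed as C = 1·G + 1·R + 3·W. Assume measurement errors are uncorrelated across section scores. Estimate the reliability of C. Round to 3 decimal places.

Var(C) = 1 + 1 + 3² + 2·[0.64 + 3·0.51 + 3·0.39] = 11 + 6.68 = 17.68.
Under uncorrelated errors the observed covariances equal the true-score covariances, so only the own-variance terms attenuate.
True-score variance = [0.75 + 0.92 + 3²·0.61] + 6.68 = 7.16 + 6.68 = 13.84.
Reliability = 13.84 / 17.68 = 0.783.

0.783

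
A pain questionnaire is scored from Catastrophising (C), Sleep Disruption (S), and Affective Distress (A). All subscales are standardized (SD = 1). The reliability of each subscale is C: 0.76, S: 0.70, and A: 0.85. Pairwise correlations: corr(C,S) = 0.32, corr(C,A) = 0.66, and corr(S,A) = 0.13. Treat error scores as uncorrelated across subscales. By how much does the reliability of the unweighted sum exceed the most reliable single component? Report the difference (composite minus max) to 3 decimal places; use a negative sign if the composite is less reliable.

Var(sum) = 3 + 2.22 = 5.22; true-score variance = 2.31 + 2.22 = 4.53; composite reliability = 0.8678.
Max component reliability = 0.8500.
Difference = 0.8678 − 0.8500 = 0.018.

0.018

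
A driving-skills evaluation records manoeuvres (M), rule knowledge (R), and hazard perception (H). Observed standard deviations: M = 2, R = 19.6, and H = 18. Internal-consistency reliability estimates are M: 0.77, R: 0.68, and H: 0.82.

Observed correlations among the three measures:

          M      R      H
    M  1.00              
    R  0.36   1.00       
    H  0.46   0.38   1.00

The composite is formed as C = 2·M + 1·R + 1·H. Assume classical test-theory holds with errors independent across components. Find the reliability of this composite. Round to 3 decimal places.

Var(C) = 2²·2² + 19.6² + 18² + 2·[2·2·19.6·0.36 + 2·2·18·0.46 + 19.6·18·0.38] = 724.16 + 390.816 = 1114.98.
Under uncorrelated errors the observed covariances equal the true-score covariances, so only the own-variance terms attenuate.
True-score variance = [2²·2²·0.77 + 19.6²·0.68 + 18²·0.82] + 390.816 = 539.229 + 390.816 = 930.045.
Reliability = 930.045 / 1114.98 = 0.834.

0.834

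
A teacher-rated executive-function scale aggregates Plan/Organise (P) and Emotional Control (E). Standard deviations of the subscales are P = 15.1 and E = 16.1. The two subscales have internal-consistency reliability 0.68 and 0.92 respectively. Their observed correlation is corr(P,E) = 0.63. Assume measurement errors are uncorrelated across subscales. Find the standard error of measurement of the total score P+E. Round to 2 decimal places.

9.68

Var(total) = 487.22 + 306.319 = 793.539.
True-score variance = 393.52 + 306.319 = 699.839, so reliability = 0.8819.
Error variance = 793.539 − 699.839 = 93.7; SEM = √93.7 = 9.68.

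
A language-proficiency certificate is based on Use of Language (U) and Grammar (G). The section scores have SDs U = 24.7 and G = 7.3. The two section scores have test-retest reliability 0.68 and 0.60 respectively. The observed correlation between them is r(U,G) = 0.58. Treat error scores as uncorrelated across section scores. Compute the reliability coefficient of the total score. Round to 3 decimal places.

0.752

Var(U+G) = 24.7² + 7.3² + 2·[24.7·7.3·0.58] = 663.38 + 209.16 = 872.54.
With uncorrelated errors the cross-covariances are all true-score covariance, so they carry over unchanged; only the diagonal terms shrink to ρᵢσᵢ².
True-score variance = [24.7²·0.68 + 7.3²·0.60] + 209.16 = 446.835 + 209.16 = 655.995.
Reliability = 655.995 / 872.54 = 0.752.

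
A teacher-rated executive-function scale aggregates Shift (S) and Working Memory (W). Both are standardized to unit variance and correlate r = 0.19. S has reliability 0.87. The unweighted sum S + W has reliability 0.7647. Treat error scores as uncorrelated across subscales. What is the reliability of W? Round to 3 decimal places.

Var(S+W) = 2 + 2·0.19 = 2.380.
True-score variance = ρ_S + ρ_W + 2·0.19, so 0.7647 = (0.87 + ρ_W + 0.38) / 2.380.
ρ_W = 0.7647·2.380 − 0.87 − 0.38 = 0.570.

0.570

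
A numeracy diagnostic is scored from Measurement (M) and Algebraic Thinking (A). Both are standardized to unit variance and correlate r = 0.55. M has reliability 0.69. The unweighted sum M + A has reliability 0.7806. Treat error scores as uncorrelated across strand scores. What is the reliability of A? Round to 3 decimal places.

Var(M+A) = 2 + 2·0.55 = 3.100.
True-score variance = ρ_M + ρ_A + 2·0.55, so 0.7806 = (0.69 + ρ_A + 1.10) / 3.100.
ρ_A = 0.7806·3.100 − 0.69 − 1.10 = 0.630.

0.630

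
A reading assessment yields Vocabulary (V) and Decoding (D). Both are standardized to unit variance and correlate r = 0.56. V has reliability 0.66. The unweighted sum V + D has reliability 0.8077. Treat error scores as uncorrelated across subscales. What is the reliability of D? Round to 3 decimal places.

Var(V+D) = 2 + 2·0.56 = 3.120.
True-score variance = ρ_V + ρ_D + 2·0.56, so 0.8077 = (0.66 + ρ_D + 1.12) / 3.120.
ρ_D = 0.8077·3.120 − 0.66 − 1.12 = 0.740.

0.740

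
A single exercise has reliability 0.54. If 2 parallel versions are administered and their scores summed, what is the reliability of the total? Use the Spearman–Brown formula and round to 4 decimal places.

0.7013

ρ_k = kρ / (1 + (k−1)ρ) = 2·0.54 / (1 + 1·0.54) = 1.080 / 1.540 = 0.7013.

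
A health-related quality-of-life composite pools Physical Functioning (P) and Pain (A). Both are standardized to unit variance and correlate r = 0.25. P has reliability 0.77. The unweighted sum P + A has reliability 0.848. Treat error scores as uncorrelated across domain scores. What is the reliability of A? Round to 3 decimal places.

0.850

Var(P+A) = 2 + 2·0.25 = 2.500.
True-score variance = ρ_P + ρ_A + 2·0.25, so 0.848 = (0.77 + ρ_A + 0.50) / 2.500.
ρ_A = 0.848·2.500 − 0.77 − 0.50 = 0.850.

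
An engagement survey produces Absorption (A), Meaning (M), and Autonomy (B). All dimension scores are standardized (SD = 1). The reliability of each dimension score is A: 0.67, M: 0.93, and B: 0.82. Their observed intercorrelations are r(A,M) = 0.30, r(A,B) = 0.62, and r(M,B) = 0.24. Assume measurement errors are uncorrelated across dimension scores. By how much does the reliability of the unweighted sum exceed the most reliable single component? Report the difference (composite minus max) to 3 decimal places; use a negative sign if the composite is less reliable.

Var(sum) = 3 + 2.32 = 5.32; true-score variance = 2.42 + 2.32 = 4.74; composite reliability = 0.8910.
Max component reliability = 0.9300.
Difference = 0.8910 − 0.9300 = -0.039.

-0.039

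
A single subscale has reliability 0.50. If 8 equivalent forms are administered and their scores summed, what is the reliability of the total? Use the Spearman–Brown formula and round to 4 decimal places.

ρ_k = kρ / (1 + (k−1)ρ) = 8·0.50 / (1 + 7·0.50) = 4.000 / 4.500 = 0.8889.

0.8889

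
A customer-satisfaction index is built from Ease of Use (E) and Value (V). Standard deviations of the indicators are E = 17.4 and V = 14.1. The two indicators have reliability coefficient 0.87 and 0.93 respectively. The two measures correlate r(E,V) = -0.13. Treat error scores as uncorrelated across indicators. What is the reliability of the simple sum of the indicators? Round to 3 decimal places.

Var(E+V) = 17.4² + 14.1² + 2·[17.4·14.1·(-0.13)] = 501.57 − 63.7884 = 437.782.
Under uncorrelated errors the observed covariances equal the true-score covariances, so only the own-variance terms attenuate.
True-score variance = [17.4²·0.87 + 14.1²·0.93] − 63.7884 = 448.294 − 63.7884 = 384.506.
Reliability = 384.506 / 437.782 = 0.878.

0.878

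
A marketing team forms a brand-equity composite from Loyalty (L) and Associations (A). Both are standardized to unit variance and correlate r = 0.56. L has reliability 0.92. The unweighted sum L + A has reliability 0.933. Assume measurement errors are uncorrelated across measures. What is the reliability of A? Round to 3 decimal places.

Var(L+A) = 2 + 2·0.56 = 3.120.
True-score variance = ρ_L + ρ_A + 2·0.56, so 0.933 = (0.92 + ρ_A + 1.12) / 3.120.
ρ_A = 0.933·3.120 − 0.92 − 1.12 = 0.871.

0.871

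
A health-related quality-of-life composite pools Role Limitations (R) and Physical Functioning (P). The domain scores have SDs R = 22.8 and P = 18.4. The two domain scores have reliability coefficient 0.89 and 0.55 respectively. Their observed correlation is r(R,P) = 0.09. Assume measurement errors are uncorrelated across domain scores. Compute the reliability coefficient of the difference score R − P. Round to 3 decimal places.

Var(R−P) = 22.8² + 18.4² − 2·22.8·18.4·0.09 = 858.4 − 75.5136 = 782.886.
Because errors are independent across components, Cov(Tᵢ,Tⱼ) = Cov(Xᵢ,Xⱼ); the off-diagonal part of the true-score variance is the same as above.
True-score variance = [22.8²·0.89 + 18.4²·0.55] − 75.5136 = 648.866 − 75.5136 = 573.352.
Reliability = 573.352 / 782.886 = 0.732.

0.732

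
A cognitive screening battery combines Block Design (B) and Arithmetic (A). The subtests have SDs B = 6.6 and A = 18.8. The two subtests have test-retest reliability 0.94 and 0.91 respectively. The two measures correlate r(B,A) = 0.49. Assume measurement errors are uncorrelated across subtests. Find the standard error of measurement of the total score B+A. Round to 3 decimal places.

5.867

Var(total) = 397 + 121.598 = 518.598.
True-score variance = 362.577 + 121.598 = 484.175, so reliability = 0.9336.
Error variance = 518.598 − 484.175 = 34.4232; SEM = √34.4232 = 5.867.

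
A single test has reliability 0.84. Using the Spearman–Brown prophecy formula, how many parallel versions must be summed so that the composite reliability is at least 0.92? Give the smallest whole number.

k ≥ ρ*(1−ρ₁)/(ρ₁(1−ρ*)) = 0.92·0.16 / (0.84·0.08) = 2.190.
Smallest integer k = 3.

3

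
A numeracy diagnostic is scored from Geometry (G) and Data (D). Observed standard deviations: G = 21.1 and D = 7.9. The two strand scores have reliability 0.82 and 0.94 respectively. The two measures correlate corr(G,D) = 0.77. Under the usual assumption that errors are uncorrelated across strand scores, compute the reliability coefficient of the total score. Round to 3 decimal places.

Var(G+D) = 21.1² + 7.9² + 2·[21.1·7.9·0.77] = 507.62 + 256.703 = 764.323.
Under uncorrelated errors the observed covariances equal the true-score covariances, so only the own-variance terms attenuate.
True-score variance = [21.1²·0.82 + 7.9²·0.94] + 256.703 = 423.738 + 256.703 = 680.44.
Reliability = 680.44 / 764.323 = 0.890.

0.890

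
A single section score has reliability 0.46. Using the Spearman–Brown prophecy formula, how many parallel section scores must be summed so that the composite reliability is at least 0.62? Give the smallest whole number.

k ≥ ρ*(1−ρ₁)/(ρ₁(1−ρ*)) = 0.62·0.54 / (0.46·0.38) = 1.915.
Smallest integer k = 2.

2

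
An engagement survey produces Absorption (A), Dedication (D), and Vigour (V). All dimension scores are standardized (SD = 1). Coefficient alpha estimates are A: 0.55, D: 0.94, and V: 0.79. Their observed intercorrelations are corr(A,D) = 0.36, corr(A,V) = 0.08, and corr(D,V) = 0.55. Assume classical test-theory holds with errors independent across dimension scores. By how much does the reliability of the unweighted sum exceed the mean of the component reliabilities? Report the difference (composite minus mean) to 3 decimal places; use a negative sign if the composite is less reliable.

0.095

Var(sum) = 3 + 1.98 = 4.98; true-score variance = 2.28 + 1.98 = 4.26; composite reliability = 0.8554.
Mean component reliability = 0.7600.
Difference = 0.8554 − 0.7600 = 0.095.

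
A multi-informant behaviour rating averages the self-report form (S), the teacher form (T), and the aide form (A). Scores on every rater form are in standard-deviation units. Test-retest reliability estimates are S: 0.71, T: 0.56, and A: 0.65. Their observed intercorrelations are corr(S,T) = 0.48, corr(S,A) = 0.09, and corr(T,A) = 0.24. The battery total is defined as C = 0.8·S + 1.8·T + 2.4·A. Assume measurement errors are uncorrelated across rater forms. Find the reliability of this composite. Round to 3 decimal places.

Var(C) = 0.8² + 1.8² + 2.4² + 2·[1.44·0.48 + 1.92·0.09 + 4.32·0.24] = 9.64 + 3.8016 = 13.4416.
Because errors are independent across components, Cov(Tᵢ,Tⱼ) = Cov(Xᵢ,Xⱼ); the off-diagonal part of the true-score variance is the same as above.
True-score variance = [0.8²·0.71 + 1.8²·0.56 + 2.4²·0.65] + 3.8016 = 6.0128 + 3.8016 = 9.8144.
Reliability = 9.8144 / 13.4416 = 0.730.

0.730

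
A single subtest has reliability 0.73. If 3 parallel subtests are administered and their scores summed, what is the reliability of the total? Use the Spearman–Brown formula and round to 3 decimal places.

0.890

ρ_k = kρ / (1 + (k−1)ρ) = 3·0.73 / (1 + 2·0.73) = 2.190 / 2.460 = 0.890.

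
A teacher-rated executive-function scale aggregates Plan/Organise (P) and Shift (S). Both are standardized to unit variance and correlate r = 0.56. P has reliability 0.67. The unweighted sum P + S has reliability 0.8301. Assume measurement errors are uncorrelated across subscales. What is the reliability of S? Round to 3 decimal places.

0.800

Var(P+S) = 2 + 2·0.56 = 3.120.
True-score variance = ρ_P + ρ_S + 2·0.56, so 0.8301 = (0.67 + ρ_S + 1.12) / 3.120.
ρ_S = 0.8301·3.120 − 0.67 − 1.12 = 0.800.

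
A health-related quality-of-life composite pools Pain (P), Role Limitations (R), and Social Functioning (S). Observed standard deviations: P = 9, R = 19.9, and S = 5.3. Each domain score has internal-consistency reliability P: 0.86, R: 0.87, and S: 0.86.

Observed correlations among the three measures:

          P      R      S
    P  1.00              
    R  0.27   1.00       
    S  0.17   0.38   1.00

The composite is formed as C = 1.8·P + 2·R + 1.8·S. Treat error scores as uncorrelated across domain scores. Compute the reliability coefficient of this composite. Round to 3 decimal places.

Var(C) = 1.8²·9² + 2²·19.9² + 1.8²·5.3² + 2·[3.6·9·19.9·0.27 + 3.24·9·5.3·0.17 + 3.6·19.9·5.3·0.38] = 1937.49 + 689.283 = 2626.77.
Under uncorrelated errors the observed covariances equal the true-score covariances, so only the own-variance terms attenuate.
True-score variance = [1.8²·9²·0.86 + 2²·19.9²·0.87 + 1.8²·5.3²·0.86] + 689.283 = 1682.08 + 689.283 = 2371.37.
Reliability = 2371.37 / 2626.77 = 0.903.

0.903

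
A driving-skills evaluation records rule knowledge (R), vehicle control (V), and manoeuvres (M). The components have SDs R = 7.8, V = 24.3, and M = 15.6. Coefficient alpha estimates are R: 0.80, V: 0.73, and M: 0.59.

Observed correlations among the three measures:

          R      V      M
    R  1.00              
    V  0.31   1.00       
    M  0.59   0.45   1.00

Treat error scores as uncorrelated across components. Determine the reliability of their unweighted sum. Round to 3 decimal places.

Var(R+V+M) = 7.8² + 24.3² + 15.6² + 2·[7.8·24.3·0.31 + 7.8·15.6·0.59 + 24.3·15.6·0.45] = 894.69 + 602.269 = 1496.96.
Under uncorrelated errors the observed covariances equal the true-score covariances, so only the own-variance terms attenuate.
True-score variance = [7.8²·0.80 + 24.3²·0.73 + 15.6²·0.59] + 602.269 = 623.312 + 602.269 = 1225.58.
Reliability = 1225.58 / 1496.96 = 0.819.

0.819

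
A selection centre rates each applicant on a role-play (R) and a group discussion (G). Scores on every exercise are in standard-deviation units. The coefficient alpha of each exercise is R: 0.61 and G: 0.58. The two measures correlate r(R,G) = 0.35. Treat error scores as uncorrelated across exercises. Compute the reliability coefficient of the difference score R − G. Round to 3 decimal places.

0.377

Var(R−G) = 1 + 1 − 2·0.35 = 2 − 0.7 = 1.3.
With uncorrelated errors the cross-covariances are all true-score covariance, so they carry over unchanged; only the diagonal terms shrink to ρᵢσᵢ².
True-score variance = [0.61 + 0.58] − 0.7 = 1.19 − 0.7 = 0.49.
Reliability = 0.49 / 1.3 = 0.377.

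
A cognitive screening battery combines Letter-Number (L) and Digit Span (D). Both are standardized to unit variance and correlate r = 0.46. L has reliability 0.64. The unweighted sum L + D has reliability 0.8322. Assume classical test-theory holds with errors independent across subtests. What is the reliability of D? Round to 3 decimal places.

Var(L+D) = 2 + 2·0.46 = 2.920.
True-score variance = ρ_L + ρ_D + 2·0.46, so 0.8322 = (0.64 + ρ_D + 0.92) / 2.920.
ρ_D = 0.8322·2.920 − 0.64 − 0.92 = 0.870.

0.870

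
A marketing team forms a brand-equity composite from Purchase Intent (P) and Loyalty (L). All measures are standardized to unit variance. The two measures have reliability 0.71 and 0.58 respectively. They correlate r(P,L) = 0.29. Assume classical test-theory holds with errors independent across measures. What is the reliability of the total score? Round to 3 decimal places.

0.725

Var(P+L) = 2 + 2·[0.29] = 2 + 0.58 = 2.58.
Under uncorrelated errors the observed covariances equal the true-score covariances, so only the own-variance terms attenuate.
True-score variance = [0.71 + 0.58] + 0.58 = 1.29 + 0.58 = 1.87.
Reliability = 1.87 / 2.58 = 0.725.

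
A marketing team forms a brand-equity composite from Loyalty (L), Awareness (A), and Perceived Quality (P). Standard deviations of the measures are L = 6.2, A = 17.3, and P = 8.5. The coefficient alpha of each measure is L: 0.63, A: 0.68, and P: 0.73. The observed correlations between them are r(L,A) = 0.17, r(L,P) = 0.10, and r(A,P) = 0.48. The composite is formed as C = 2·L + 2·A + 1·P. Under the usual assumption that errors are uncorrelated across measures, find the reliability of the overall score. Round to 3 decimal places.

0.755

Var(C) = 2²·6.2² + 2²·17.3² + 8.5² + 2·[4·6.2·17.3·0.17 + 2·6.2·8.5·0.10 + 2·17.3·8.5·0.48] = 1423.17 + 449.29 = 1872.46.
With uncorrelated errors the cross-covariances are all true-score covariance, so they carry over unchanged; only the diagonal terms shrink to ρᵢσᵢ².
True-score variance = [2²·6.2²·0.63 + 2²·17.3²·0.68 + 8.5²·0.73] + 449.29 = 963.68 + 449.29 = 1412.97.
Reliability = 1412.97 / 1872.46 = 0.755.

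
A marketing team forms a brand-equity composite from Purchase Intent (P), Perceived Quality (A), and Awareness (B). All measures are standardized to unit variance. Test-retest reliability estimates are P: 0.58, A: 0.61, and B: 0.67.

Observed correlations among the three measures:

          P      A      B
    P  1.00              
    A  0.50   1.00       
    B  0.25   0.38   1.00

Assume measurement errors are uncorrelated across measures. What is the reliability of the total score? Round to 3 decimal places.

Var(P+A+B) = 3 + 2·[0.50 + 0.25 + 0.38] = 3 + 2.26 = 5.26.
With uncorrelated errors the cross-covariances are all true-score covariance, so they carry over unchanged; only the diagonal terms shrink to ρᵢσᵢ².
True-score variance = [0.58 + 0.61 + 0.67] + 2.26 = 1.86 + 2.26 = 4.12.
Reliability = 4.12 / 5.26 = 0.783.

0.783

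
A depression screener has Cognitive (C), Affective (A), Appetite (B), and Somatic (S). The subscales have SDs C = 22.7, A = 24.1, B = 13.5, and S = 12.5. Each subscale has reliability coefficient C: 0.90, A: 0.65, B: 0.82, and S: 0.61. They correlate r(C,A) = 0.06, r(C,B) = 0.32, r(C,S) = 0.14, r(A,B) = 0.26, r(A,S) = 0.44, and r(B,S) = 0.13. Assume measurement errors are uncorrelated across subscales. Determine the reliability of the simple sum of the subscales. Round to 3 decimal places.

Var(C+A+B+S) = 22.7² + 24.1² + 13.5² + 12.5² + 2·[22.7·24.1·0.06 + 22.7·13.5·0.32 + 22.7·12.5·0.14 + 24.1·13.5·0.26 + 24.1·12.5·0.44 + 13.5·12.5·0.13] = 1434.6 + 819.383 = 2253.98.
With uncorrelated errors the cross-covariances are all true-score covariance, so they carry over unchanged; only the diagonal terms shrink to ρᵢσᵢ².
True-score variance = [22.7²·0.90 + 24.1²·0.65 + 13.5²·0.82 + 12.5²·0.61] + 819.383 = 1086.05 + 819.383 = 1905.43.
Reliability = 1905.43 / 2253.98 = 0.845.

0.845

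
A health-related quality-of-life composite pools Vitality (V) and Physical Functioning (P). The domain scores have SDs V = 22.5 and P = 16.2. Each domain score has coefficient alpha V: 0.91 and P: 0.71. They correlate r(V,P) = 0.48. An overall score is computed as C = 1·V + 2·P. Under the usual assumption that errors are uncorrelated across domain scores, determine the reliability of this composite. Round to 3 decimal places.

0.845

Var(C) = 22.5² + 2²·16.2² + 2·[2·22.5·16.2·0.48] = 1556.01 + 699.84 = 2255.85.
With uncorrelated errors the cross-covariances are all true-score covariance, so they carry over unchanged; only the diagonal terms shrink to ρᵢσᵢ².
True-score variance = [22.5²·0.91 + 2²·16.2²·0.71] + 699.84 = 1206.02 + 699.84 = 1905.86.
Reliability = 1905.86 / 2255.85 = 0.845.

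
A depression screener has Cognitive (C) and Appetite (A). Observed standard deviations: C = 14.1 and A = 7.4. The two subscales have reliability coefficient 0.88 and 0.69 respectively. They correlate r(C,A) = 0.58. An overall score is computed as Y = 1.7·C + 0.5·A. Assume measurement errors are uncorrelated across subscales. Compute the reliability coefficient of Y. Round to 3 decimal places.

Var(Y) = 1.7²·14.1² + 0.5²·7.4² + 2·[0.85·14.1·7.4·0.58] = 588.251 + 102.879 = 691.13.
With uncorrelated errors the cross-covariances are all true-score covariance, so they carry over unchanged; only the diagonal terms shrink to ρᵢσᵢ².
True-score variance = [1.7²·14.1²·0.88 + 0.5²·7.4²·0.69] + 102.879 = 515.06 + 102.879 = 617.939.
Reliability = 617.939 / 691.13 = 0.894.

0.894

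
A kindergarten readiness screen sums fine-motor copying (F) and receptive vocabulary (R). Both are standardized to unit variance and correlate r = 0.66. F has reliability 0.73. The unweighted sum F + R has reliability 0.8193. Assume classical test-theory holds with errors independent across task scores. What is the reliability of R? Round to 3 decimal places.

0.670

Var(F+R) = 2 + 2·0.66 = 3.320.
True-score variance = ρ_F + ρ_R + 2·0.66, so 0.8193 = (0.73 + ρ_R + 1.32) / 3.320.
ρ_R = 0.8193·3.320 − 0.73 − 1.32 = 0.670.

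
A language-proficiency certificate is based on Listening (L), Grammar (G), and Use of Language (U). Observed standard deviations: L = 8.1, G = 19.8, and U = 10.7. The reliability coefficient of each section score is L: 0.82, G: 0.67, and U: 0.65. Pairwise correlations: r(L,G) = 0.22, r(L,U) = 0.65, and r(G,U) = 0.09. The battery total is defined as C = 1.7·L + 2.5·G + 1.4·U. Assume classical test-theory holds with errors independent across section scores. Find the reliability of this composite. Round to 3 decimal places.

Var(C) = 1.7²·8.1² + 2.5²·19.8² + 1.4²·10.7² + 2·[4.25·8.1·19.8·0.22 + 2.38·8.1·10.7·0.65 + 3.5·19.8·10.7·0.09] = 2864.26 + 701.539 = 3565.8.
Under uncorrelated errors the observed covariances equal the true-score covariances, so only the own-variance terms attenuate.
True-score variance = [1.7²·8.1²·0.82 + 2.5²·19.8²·0.67 + 1.4²·10.7²·0.65] + 701.539 = 1943.01 + 701.539 = 2644.55.
Reliability = 2644.55 / 3565.8 = 0.742.

0.742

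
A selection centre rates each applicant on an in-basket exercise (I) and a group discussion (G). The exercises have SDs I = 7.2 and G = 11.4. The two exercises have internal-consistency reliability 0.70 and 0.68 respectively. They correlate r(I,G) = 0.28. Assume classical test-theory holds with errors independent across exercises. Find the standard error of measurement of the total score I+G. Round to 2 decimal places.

7.56

Var(total) = 181.8 + 45.9648 = 227.765.
True-score variance = 124.661 + 45.9648 = 170.626, so reliability = 0.7491.
Error variance = 227.765 − 170.626 = 57.1392; SEM = √57.1392 = 7.56.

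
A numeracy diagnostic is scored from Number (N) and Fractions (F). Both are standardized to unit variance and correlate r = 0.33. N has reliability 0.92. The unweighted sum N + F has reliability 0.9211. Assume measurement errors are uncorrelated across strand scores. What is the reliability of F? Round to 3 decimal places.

Var(N+F) = 2 + 2·0.33 = 2.660.
True-score variance = ρ_N + ρ_F + 2·0.33, so 0.9211 = (0.92 + ρ_F + 0.66) / 2.660.
ρ_F = 0.9211·2.660 − 0.92 − 0.66 = 0.870.

0.870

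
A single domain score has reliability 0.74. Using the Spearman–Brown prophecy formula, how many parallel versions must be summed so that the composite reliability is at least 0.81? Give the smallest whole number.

2

k ≥ ρ*(1−ρ₁)/(ρ₁(1−ρ*)) = 0.81·0.26 / (0.74·0.19) = 1.498.
Smallest integer k = 2.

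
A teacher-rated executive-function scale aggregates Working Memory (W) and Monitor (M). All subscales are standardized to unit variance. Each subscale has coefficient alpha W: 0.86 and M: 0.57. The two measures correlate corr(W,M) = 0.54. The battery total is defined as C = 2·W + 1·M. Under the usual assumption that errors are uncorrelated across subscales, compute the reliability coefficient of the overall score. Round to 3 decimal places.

0.862

Var(C) = 2² + 1 + 2·[2·0.54] = 5 + 2.16 = 7.16.
Because errors are independent across components, Cov(Tᵢ,Tⱼ) = Cov(Xᵢ,Xⱼ); the off-diagonal part of the true-score variance is the same as above.
True-score variance = [2²·0.86 + 0.57] + 2.16 = 4.01 + 2.16 = 6.17.
Reliability = 6.17 / 7.16 = 0.862.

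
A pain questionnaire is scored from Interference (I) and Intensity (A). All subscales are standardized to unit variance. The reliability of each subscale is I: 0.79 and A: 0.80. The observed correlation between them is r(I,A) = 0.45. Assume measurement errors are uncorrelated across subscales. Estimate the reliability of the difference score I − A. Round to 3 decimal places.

0.627

Var(I−A) = 1 + 1 − 2·0.45 = 2 − 0.9 = 1.1.
Under uncorrelated errors the observed covariances equal the true-score covariances, so only the own-variance terms attenuate.
True-score variance = [0.79 + 0.80] − 0.9 = 1.59 − 0.9 = 0.69.
Reliability = 0.69 / 1.1 = 0.627.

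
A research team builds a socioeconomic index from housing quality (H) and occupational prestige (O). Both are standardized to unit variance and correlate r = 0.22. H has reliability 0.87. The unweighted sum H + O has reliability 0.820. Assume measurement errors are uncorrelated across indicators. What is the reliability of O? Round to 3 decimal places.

0.691

Var(H+O) = 2 + 2·0.22 = 2.440.
True-score variance = ρ_H + ρ_O + 2·0.22, so 0.820 = (0.87 + ρ_O + 0.44) / 2.440.
ρ_O = 0.820·2.440 − 0.87 − 0.44 = 0.691.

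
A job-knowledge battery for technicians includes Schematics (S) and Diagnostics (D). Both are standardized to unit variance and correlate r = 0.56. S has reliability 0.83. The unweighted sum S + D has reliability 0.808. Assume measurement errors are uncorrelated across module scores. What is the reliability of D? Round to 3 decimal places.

Var(S+D) = 2 + 2·0.56 = 3.120.
True-score variance = ρ_S + ρ_D + 2·0.56, so 0.808 = (0.83 + ρ_D + 1.12) / 3.120.
ρ_D = 0.808·3.120 − 0.83 − 1.12 = 0.571.

0.571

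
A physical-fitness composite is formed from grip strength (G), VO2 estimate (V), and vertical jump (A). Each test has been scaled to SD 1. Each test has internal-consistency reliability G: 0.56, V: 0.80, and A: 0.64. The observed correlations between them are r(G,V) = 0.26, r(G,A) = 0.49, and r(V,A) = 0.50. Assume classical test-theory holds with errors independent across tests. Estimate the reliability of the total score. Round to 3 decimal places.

Var(G+V+A) = 3 + 2·[0.26 + 0.49 + 0.50] = 3 + 2.5 = 5.5.
Because errors are independent across components, Cov(Tᵢ,Tⱼ) = Cov(Xᵢ,Xⱼ); the off-diagonal part of the true-score variance is the same as above.
True-score variance = [0.56 + 0.80 + 0.64] + 2.5 = 2 + 2.5 = 4.5.
Reliability = 4.5 / 5.5 = 0.818.

0.818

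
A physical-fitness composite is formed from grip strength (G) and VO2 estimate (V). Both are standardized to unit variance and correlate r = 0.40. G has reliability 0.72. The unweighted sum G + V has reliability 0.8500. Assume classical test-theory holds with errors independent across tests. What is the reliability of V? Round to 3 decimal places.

0.860

Var(G+V) = 2 + 2·0.40 = 2.800.
True-score variance = ρ_G + ρ_V + 2·0.40, so 0.8500 = (0.72 + ρ_V + 0.80) / 2.800.
ρ_V = 0.8500·2.800 − 0.72 − 0.80 = 0.860.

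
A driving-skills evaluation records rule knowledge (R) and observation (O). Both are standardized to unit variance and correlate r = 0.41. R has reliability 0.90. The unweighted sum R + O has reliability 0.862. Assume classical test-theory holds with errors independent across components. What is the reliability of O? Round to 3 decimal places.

Var(R+O) = 2 + 2·0.41 = 2.820.
True-score variance = ρ_R + ρ_O + 2·0.41, so 0.862 = (0.90 + ρ_O + 0.82) / 2.820.
ρ_O = 0.862·2.820 − 0.90 − 0.82 = 0.711.

0.711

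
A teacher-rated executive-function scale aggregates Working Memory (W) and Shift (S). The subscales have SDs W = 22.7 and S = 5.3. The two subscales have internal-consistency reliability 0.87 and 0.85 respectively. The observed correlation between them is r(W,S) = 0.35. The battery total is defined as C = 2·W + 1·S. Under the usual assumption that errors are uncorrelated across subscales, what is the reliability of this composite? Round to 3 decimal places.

0.879

Var(C) = 2²·22.7² + 5.3² + 2·[2·22.7·5.3·0.35] = 2089.25 + 168.434 = 2257.68.
With uncorrelated errors the cross-covariances are all true-score covariance, so they carry over unchanged; only the diagonal terms shrink to ρᵢσᵢ².
True-score variance = [2²·22.7²·0.87 + 5.3²·0.85] + 168.434 = 1817.09 + 168.434 = 1985.52.
Reliability = 1985.52 / 2257.68 = 0.879.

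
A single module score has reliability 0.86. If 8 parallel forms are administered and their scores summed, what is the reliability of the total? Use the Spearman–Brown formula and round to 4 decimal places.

0.9801

ρ_k = kρ / (1 + (k−1)ρ) = 8·0.86 / (1 + 7·0.86) = 6.880 / 7.020 = 0.9801.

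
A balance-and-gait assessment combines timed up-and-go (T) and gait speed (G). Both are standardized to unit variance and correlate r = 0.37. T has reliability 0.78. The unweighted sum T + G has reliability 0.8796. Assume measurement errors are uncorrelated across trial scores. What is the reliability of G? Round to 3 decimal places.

0.890

Var(T+G) = 2 + 2·0.37 = 2.740.
True-score variance = ρ_T + ρ_G + 2·0.37, so 0.8796 = (0.78 + ρ_G + 0.74) / 2.740.
ρ_G = 0.8796·2.740 − 0.78 − 0.74 = 0.890.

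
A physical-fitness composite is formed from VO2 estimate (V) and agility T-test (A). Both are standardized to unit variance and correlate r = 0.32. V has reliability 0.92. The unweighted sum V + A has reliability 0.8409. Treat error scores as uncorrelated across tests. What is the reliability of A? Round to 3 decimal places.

Var(V+A) = 2 + 2·0.32 = 2.640.
True-score variance = ρ_V + ρ_A + 2·0.32, so 0.8409 = (0.92 + ρ_A + 0.64) / 2.640.
ρ_A = 0.8409·2.640 − 0.92 − 0.64 = 0.660.

0.660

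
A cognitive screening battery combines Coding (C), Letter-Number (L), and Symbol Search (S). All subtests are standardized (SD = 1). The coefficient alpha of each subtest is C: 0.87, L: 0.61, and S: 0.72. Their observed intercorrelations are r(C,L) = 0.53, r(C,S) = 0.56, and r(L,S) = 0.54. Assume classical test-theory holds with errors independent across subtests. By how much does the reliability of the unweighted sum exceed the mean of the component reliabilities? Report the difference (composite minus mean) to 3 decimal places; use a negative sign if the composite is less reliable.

Var(sum) = 3 + 3.26 = 6.26; true-score variance = 2.2 + 3.26 = 5.46; composite reliability = 0.8722.
Mean component reliability = 0.7333.
Difference = 0.8722 − 0.7333 = 0.139.

0.139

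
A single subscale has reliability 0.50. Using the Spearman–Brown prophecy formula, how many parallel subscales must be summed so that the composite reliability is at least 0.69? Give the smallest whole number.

3

k ≥ ρ*(1−ρ₁)/(ρ₁(1−ρ*)) = 0.69·0.50 / (0.50·0.31) = 2.226.
Smallest integer k = 3.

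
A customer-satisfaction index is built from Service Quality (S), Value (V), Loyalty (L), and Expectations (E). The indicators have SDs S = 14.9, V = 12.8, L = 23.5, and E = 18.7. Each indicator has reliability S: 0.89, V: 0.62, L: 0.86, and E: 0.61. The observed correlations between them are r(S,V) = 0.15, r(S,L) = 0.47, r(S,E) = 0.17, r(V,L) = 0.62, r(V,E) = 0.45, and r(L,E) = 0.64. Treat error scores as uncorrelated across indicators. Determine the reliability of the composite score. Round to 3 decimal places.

0.897

Var(S+V+L+E) = 14.9² + 12.8² + 23.5² + 18.7² + 2·[14.9·12.8·0.15 + 14.9·23.5·0.47 + 14.9·18.7·0.17 + 12.8·23.5·0.62 + 12.8·18.7·0.45 + 23.5·18.7·0.64] = 1287.79 + 1632 = 2919.79.
With uncorrelated errors the cross-covariances are all true-score covariance, so they carry over unchanged; only the diagonal terms shrink to ρᵢσᵢ².
True-score variance = [14.9²·0.89 + 12.8²·0.62 + 23.5²·0.86 + 18.7²·0.61] + 1632 = 987.416 + 1632 = 2619.42.
Reliability = 2619.42 / 2919.79 = 0.897.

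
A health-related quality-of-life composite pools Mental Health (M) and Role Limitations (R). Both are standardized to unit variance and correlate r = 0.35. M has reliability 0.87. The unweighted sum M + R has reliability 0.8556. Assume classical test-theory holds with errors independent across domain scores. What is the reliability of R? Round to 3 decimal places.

Var(M+R) = 2 + 2·0.35 = 2.700.
True-score variance = ρ_M + ρ_R + 2·0.35, so 0.8556 = (0.87 + ρ_R + 0.70) / 2.700.
ρ_R = 0.8556·2.700 − 0.87 − 0.70 = 0.740.

0.740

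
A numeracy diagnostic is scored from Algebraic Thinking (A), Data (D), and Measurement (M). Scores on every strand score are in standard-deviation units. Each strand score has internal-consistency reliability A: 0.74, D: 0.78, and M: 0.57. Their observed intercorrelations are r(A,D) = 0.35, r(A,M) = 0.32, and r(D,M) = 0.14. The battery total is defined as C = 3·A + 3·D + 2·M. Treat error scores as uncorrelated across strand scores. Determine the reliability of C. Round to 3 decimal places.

Var(C) = 3² + 3² + 2² + 2·[9·0.35 + 6·0.32 + 6·0.14] = 22 + 11.82 = 33.82.
Under uncorrelated errors the observed covariances equal the true-score covariances, so only the own-variance terms attenuate.
True-score variance = [3²·0.74 + 3²·0.78 + 2²·0.57] + 11.82 = 15.96 + 11.82 = 27.78.
Reliability = 27.78 / 33.82 = 0.821.

0.821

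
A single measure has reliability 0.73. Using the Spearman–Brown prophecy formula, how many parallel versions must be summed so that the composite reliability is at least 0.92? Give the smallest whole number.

5

k ≥ ρ*(1−ρ₁)/(ρ₁(1−ρ*)) = 0.92·0.27 / (0.73·0.08) = 4.253.
Smallest integer k = 5.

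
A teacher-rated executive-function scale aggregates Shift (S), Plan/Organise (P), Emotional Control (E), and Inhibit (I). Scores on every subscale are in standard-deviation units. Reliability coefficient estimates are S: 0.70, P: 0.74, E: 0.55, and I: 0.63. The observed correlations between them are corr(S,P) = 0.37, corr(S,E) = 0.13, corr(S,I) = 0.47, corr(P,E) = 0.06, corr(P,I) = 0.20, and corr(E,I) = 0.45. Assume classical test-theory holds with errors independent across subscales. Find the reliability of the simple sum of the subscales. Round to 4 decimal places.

0.8125

Var(S+P+E+I) = 4 + 2·[0.37 + 0.13 + 0.47 + 0.06 + 0.20 + 0.45] = 4 + 3.36 = 7.36.
With uncorrelated errors the cross-covariances are all true-score covariance, so they carry over unchanged; only the diagonal terms shrink to ρᵢσᵢ².
True-score variance = [0.70 + 0.74 + 0.55 + 0.63] + 3.36 = 2.62 + 3.36 = 5.98.
Reliability = 5.98 / 7.36 = 0.8125.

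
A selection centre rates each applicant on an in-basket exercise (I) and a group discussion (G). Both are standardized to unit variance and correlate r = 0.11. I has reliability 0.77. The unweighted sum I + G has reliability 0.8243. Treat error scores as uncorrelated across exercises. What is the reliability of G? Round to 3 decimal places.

0.840

Var(I+G) = 2 + 2·0.11 = 2.220.
True-score variance = ρ_I + ρ_G + 2·0.11, so 0.8243 = (0.77 + ρ_G + 0.22) / 2.220.
ρ_G = 0.8243·2.220 − 0.77 − 0.22 = 0.840.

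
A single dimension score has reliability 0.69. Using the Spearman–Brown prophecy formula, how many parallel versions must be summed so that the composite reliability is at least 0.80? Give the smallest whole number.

2

k ≥ ρ*(1−ρ₁)/(ρ₁(1−ρ*)) = 0.80·0.31 / (0.69·0.20) = 1.797.
Smallest integer k = 2.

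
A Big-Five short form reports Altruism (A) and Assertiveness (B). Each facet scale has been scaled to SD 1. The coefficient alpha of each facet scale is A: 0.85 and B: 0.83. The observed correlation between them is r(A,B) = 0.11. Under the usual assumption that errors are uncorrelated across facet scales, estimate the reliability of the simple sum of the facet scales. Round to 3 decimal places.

Var(A+B) = 2 + 2·[0.11] = 2 + 0.22 = 2.22.
Under uncorrelated errors the observed covariances equal the true-score covariances, so only the own-variance terms attenuate.
True-score variance = [0.85 + 0.83] + 0.22 = 1.68 + 0.22 = 1.9.
Reliability = 1.9 / 2.22 = 0.856.

0.856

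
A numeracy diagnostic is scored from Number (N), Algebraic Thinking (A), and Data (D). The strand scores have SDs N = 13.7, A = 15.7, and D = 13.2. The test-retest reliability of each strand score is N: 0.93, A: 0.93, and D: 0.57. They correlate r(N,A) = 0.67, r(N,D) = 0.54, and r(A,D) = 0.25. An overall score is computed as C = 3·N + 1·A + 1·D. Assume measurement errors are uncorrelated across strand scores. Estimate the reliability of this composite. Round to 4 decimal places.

0.9426

Var(C) = 3²·13.7² + 15.7² + 13.2² + 2·[3·13.7·15.7·0.67 + 3·13.7·13.2·0.54 + 15.7·13.2·0.25] = 2109.94 + 1554.2 = 3664.14.
Under uncorrelated errors the observed covariances equal the true-score covariances, so only the own-variance terms attenuate.
True-score variance = [3²·13.7²·0.93 + 15.7²·0.93 + 13.2²·0.57] + 1554.2 = 1899.52 + 1554.2 = 3453.72.
Reliability = 3453.72 / 3664.14 = 0.9426.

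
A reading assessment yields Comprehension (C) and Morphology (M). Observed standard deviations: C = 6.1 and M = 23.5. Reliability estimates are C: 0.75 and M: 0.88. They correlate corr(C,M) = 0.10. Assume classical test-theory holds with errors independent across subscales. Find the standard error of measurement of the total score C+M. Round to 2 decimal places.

8.69

Var(total) = 589.46 + 28.67 = 618.13.
True-score variance = 513.888 + 28.67 = 542.558, so reliability = 0.8777.
Error variance = 618.13 − 542.558 = 75.5725; SEM = √75.5725 = 8.69.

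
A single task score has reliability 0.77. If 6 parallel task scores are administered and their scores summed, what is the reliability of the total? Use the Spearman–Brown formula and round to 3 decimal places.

ρ_k = kρ / (1 + (k−1)ρ) = 6·0.77 / (1 + 5·0.77) = 4.620 / 4.850 = 0.953.

0.953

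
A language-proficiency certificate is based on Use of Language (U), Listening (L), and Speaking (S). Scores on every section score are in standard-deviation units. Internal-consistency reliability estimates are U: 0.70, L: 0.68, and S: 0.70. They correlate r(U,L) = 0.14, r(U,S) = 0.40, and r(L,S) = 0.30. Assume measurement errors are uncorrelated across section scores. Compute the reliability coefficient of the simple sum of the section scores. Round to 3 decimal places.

Var(U+L+S) = 3 + 2·[0.14 + 0.40 + 0.30] = 3 + 1.68 = 4.68.
Because errors are independent across components, Cov(Tᵢ,Tⱼ) = Cov(Xᵢ,Xⱼ); the off-diagonal part of the true-score variance is the same as above.
True-score variance = [0.70 + 0.68 + 0.70] + 1.68 = 2.08 + 1.68 = 3.76.
Reliability = 3.76 / 4.68 = 0.803.

0.803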